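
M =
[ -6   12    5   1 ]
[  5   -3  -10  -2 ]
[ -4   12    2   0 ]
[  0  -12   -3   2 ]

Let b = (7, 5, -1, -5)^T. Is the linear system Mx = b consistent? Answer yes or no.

Row reduce the augmented matrix [M | b].
R2 ← R2 + (5/6)·R1: [0, 7, -35/6, -7/6, 65/6]
R3 ← R3 − (2/3)·R1: [0, 4, -4/3, -2/3, -17/3]
R3 ← R3 − (4/7)·R2: [0, 0, 2, 0, -83/7]
R4 ← R4 + (12/7)·R2: [0, 0, -13, 0, 95/7]
R4 ← R4 + (13/2)·R3: [0, 0, 0, 0, -127/2]
The echelon form has 4 nonzero rows; the last pivot sits in the augmented column, so rank(M) = 3 but rank([M|b]) = 4.
Since the ranks differ, the system is inconsistent.

no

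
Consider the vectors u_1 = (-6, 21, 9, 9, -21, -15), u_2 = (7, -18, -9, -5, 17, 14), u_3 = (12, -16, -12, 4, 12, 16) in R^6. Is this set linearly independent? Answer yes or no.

Form the matrix with these vectors as rows and row reduce.
R2 ← R2 + (7/6)·R1: [0, 13/2, 3/2, 11/2, -15/2, -7/2]
R3 ← R3 + (2)·R1: [0, 26, 6, 22, -30, -14]
R3 ← R3 − (4)·R2: [0, 0, 0, 0, 0, 0]
2 nonzero rows, so the 3 vectors span a space of dimension 2.
Since 2 < 3, the vectors are linearly dependent.

no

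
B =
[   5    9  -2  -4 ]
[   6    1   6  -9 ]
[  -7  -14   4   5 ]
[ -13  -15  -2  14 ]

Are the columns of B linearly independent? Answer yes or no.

Row reduce B to echelon form.
R2 ← R2 − (6/5)·R1: [0, -49/5, 42/5, -21/5]
R3 ← R3 + (7/5)·R1: [0, -7/5, 6/5, -3/5]
R4 ← R4 + (13/5)·R1: [0, 42/5, -36/5, 18/5]
R3 ← R3 − (1/7)·R2: [0, 0, 0, 0]
R4 ← R4 + (6/7)·R2: [0, 0, 0, 0]
2 pivots among 4 columns.
Only 2 < 4 pivot columns, so the columns are linearly dependent.

no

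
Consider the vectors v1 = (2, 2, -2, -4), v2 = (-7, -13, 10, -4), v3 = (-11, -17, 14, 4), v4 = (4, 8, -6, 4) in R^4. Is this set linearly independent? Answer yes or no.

no

Form the matrix with these vectors as rows and row reduce.
R2 ← R2 + (7/2)·R1: [0, -6, 3, -18]
R3 ← R3 + (11/2)·R1: [0, -6, 3, -18]
R4 ← R4 − (2)·R1: [0, 4, -2, 12]
R3 ← R3 − R2: [0, 0, 0, 0]
R4 ← R4 + (2/3)·R2: [0, 0, 0, 0]
2 nonzero rows, so the 4 vectors span a space of dimension 2.
Since 2 < 4, the vectors are linearly dependent.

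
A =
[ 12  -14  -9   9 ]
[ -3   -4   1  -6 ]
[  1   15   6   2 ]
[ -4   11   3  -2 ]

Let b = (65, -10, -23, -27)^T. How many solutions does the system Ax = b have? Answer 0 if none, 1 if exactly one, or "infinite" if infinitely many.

Row reduce the augmented matrix [A | b].
R2 ← R2 + (1/4)·R1: [0, -15/2, -5/4, -15/4, 25/4]
R3 ← R3 − (1/12)·R1: [0, 97/6, 27/4, 5/4, -341/12]
R4 ← R4 + (1/3)·R1: [0, 19/3, 0, 1, -16/3]
R3 ← R3 + (97/45)·R2: [0, 0, 73/18, -41/6, -269/18]
R4 ← R4 + (38/45)·R2: [0, 0, -19/18, -13/6, -1/18]
R4 ← R4 + (19/73)·R3: [0, 0, 0, -288/73, -288/73]
The echelon form has 4 nonzero rows, and every pivot lies in the first 4 columns, so rank(A) = rank([A|b]) = 4.
The system is consistent.
rank = 4 = number of unknowns, so the solution is unique.

1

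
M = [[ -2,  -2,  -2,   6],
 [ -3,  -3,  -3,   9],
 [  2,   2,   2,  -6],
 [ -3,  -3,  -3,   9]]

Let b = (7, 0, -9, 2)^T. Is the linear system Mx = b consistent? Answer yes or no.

Row reduce the augmented matrix [M | b].
R2 ← R2 − (3/2)·R1: [0, 0, 0, 0, -21/2]
R3 ← R3 + R1: [0, 0, 0, 0, -2]
R4 ← R4 − (3/2)·R1: [0, 0, 0, 0, -17/2]
R3 ← R3 − (4/21)·R2: [0, 0, 0, 0, 0]
R4 ← R4 − (17/21)·R2: [0, 0, 0, 0, 0]
The echelon form has 2 nonzero rows; the last pivot sits in the augmented column, so rank(M) = 1 but rank([M|b]) = 2.
Since the ranks differ, the system is inconsistent.

no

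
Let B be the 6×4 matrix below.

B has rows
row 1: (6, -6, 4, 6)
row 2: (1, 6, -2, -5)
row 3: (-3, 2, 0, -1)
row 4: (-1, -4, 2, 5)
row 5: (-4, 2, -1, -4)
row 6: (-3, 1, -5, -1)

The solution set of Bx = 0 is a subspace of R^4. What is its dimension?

0

Row reduce to echelon form.
R2 ← R2 − (1/6)·R1: [0, 7, -8/3, -6]
R3 ← R3 + (1/2)·R1: [0, -1, 2, 2]
R4 ← R4 + (1/6)·R1: [0, -5, 8/3, 6]
R5 ← R5 + (2/3)·R1: [0, -2, 5/3, 0]
R6 ← R6 + (1/2)·R1: [0, -2, -3, 2]
R3 ← R3 + (1/7)·R2: [0, 0, 34/21, 8/7]
R4 ← R4 + (5/7)·R2: [0, 0, 16/21, 12/7]
R5 ← R5 + (2/7)·R2: [0, 0, 19/21, -12/7]
R6 ← R6 + (2/7)·R2: [0, 0, -79/21, 2/7]
R4 ← R4 − (8/17)·R3: [0, 0, 0, 20/17]
R5 ← R5 − (19/34)·R3: [0, 0, 0, -40/17]
R6 ← R6 + (79/34)·R3: [0, 0, 0, 50/17]
R5 ← R5 + (2)·R4: [0, 0, 0, 0]
R6 ← R6 − (5/2)·R4: [0, 0, 0, 0]
4 nonzero rows, so rank(B) = 4.
B has 4 columns; by rank–nullity, nullity = 4 − 4 = 0.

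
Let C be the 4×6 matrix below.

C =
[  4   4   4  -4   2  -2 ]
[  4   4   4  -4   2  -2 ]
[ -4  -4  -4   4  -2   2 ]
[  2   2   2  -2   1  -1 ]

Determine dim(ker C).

5

Row reduce to echelon form.
R2 ← R2 − R1: [0, 0, 0, 0, 0, 0]
R3 ← R3 + R1: [0, 0, 0, 0, 0, 0]
R4 ← R4 − (1/2)·R1: [0, 0, 0, 0, 0, 0]
1 nonzero row, so rank(C) = 1.
C has 6 columns; by rank–nullity, nullity = 6 − 1 = 5.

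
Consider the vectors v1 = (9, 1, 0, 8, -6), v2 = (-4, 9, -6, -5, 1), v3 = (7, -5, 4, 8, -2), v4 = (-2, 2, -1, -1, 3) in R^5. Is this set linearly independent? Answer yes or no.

no

Form the matrix with these vectors as rows and row reduce.
R2 ← R2 + (4/9)·R1: [0, 85/9, -6, -13/9, -5/3]
R3 ← R3 − (7/9)·R1: [0, -52/9, 4, 16/9, 8/3]
R4 ← R4 + (2/9)·R1: [0, 20/9, -1, 7/9, 5/3]
R3 ← R3 + (52/85)·R2: [0, 0, 28/85, 76/85, 28/17]
R4 ← R4 − (4/17)·R2: [0, 0, 7/17, 19/17, 35/17]
R4 ← R4 − (5/4)·R3: [0, 0, 0, 0, 0]
3 nonzero rows, so the 4 vectors span a space of dimension 3.
Since 3 < 4, the vectors are linearly dependent.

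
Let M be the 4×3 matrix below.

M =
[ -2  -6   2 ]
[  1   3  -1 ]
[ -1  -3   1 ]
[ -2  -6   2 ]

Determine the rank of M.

1

Row reduce to echelon form.
R2 ← R2 + (1/2)·R1: [0, 0, 0]
R3 ← R3 − (1/2)·R1: [0, 0, 0]
R4 ← R4 − R1: [0, 0, 0]
Echelon form has 1 nonzero row, so rank(M) = 1.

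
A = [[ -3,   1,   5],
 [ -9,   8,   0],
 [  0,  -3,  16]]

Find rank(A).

Row reduce to echelon form.
R2 ← R2 − (3)·R1: [0, 5, -15]
R3 ← R3 + (3/5)·R2: [0, 0, 7]
Echelon form has 3 nonzero rows, so rank(A) = 3.

3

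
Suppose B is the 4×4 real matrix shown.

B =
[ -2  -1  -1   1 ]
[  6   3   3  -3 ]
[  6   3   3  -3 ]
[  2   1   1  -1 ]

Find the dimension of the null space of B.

Row reduce to echelon form.
R2 ← R2 + (3)·R1: [0, 0, 0, 0]
R3 ← R3 + (3)·R1: [0, 0, 0, 0]
R4 ← R4 + R1: [0, 0, 0, 0]
1 nonzero row, so rank(B) = 1.
B has 4 columns; by rank–nullity, nullity = 4 − 1 = 3.

3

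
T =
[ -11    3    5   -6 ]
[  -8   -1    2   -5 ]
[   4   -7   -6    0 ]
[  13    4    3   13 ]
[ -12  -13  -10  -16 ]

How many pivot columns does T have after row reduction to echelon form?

Row reduce to echelon form.
R2 ← R2 − (8/11)·R1: [0, -35/11, -18/11, -7/11]
R3 ← R3 + (4/11)·R1: [0, -65/11, -46/11, -24/11]
R4 ← R4 + (13/11)·R1: [0, 83/11, 98/11, 65/11]
R5 ← R5 − (12/11)·R1: [0, -179/11, -170/11, -104/11]
R3 ← R3 − (13/7)·R2: [0, 0, -8/7, -1]
R4 ← R4 + (83/35)·R2: [0, 0, 176/35, 22/5]
R5 ← R5 − (179/35)·R2: [0, 0, -248/35, -31/5]
R4 ← R4 + (22/5)·R3: [0, 0, 0, 0]
R5 ← R5 − (31/5)·R3: [0, 0, 0, 0]
Echelon form has 3 nonzero rows, so rank(T) = 3.
Each nonzero row contributes one pivot column: 3 pivot columns.

3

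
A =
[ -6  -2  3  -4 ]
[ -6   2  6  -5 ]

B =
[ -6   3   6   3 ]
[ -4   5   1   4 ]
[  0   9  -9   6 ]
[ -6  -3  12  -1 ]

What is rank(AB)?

2

First compute AB:
[[ 68,  11, -113,  -4],
 [ 58,  61, -148,  31]]
Now row reduce the product.
R2 ← R2 − (29/34)·R1: [0, 1755/34, -1755/34, 585/17]
2 nonzero rows, so rank(AB) = 2.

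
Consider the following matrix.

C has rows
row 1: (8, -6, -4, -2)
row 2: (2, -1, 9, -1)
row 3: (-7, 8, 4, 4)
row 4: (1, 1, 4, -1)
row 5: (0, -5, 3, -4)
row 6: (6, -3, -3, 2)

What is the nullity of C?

0

Row reduce to echelon form.
R2 ← R2 − (1/4)·R1: [0, 1/2, 10, -1/2]
R3 ← R3 + (7/8)·R1: [0, 11/4, 1/2, 9/4]
R4 ← R4 − (1/8)·R1: [0, 7/4, 9/2, -3/4]
R6 ← R6 − (3/4)·R1: [0, 3/2, 0, 7/2]
R3 ← R3 − (11/2)·R2: [0, 0, -109/2, 5]
R4 ← R4 − (7/2)·R2: [0, 0, -61/2, 1]
R5 ← R5 + (10)·R2: [0, 0, 103, -9]
R6 ← R6 − (3)·R2: [0, 0, -30, 5]
R4 ← R4 − (61/109)·R3: [0, 0, 0, -196/109]
R5 ← R5 + (206/109)·R3: [0, 0, 0, 49/109]
R6 ← R6 − (60/109)·R3: [0, 0, 0, 245/109]
R5 ← R5 + (1/4)·R4: [0, 0, 0, 0]
R6 ← R6 + (5/4)·R4: [0, 0, 0, 0]
4 nonzero rows, so rank(C) = 4.
C has 4 columns; by rank–nullity, nullity = 4 − 4 = 0.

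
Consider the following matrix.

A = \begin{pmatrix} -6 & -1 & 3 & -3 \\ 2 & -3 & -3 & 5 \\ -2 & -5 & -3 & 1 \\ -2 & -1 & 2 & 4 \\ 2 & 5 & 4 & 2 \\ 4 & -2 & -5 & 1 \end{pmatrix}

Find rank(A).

Row reduce to echelon form.
R2 ← R2 + (1/3)·R1: [0, -10/3, -2, 4]
R3 ← R3 − (1/3)·R1: [0, -14/3, -4, 2]
R4 ← R4 − (1/3)·R1: [0, -2/3, 1, 5]
R5 ← R5 + (1/3)·R1: [0, 14/3, 5, 1]
R6 ← R6 + (2/3)·R1: [0, -8/3, -3, -1]
R3 ← R3 − (7/5)·R2: [0, 0, -6/5, -18/5]
R4 ← R4 − (1/5)·R2: [0, 0, 7/5, 21/5]
R5 ← R5 + (7/5)·R2: [0, 0, 11/5, 33/5]
R6 ← R6 − (4/5)·R2: [0, 0, -7/5, -21/5]
R4 ← R4 + (7/6)·R3: [0, 0, 0, 0]
R5 ← R5 + (11/6)·R3: [0, 0, 0, 0]
R6 ← R6 − (7/6)·R3: [0, 0, 0, 0]
Echelon form has 3 nonzero rows, so rank(A) = 3.

3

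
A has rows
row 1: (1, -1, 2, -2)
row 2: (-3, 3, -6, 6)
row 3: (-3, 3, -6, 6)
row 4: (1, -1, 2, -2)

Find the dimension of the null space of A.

Row reduce to echelon form.
R2 ← R2 + (3)·R1: [0, 0, 0, 0]
R3 ← R3 + (3)·R1: [0, 0, 0, 0]
R4 ← R4 − R1: [0, 0, 0, 0]
1 nonzero row, so rank(A) = 1.
A has 4 columns; by rank–nullity, nullity = 4 − 1 = 3.

3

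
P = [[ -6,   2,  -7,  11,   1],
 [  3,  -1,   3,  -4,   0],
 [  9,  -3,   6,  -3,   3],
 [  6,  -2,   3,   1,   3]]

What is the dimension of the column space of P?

Row reduce to echelon form.
R2 ← R2 + (1/2)·R1: [0, 0, -1/2, 3/2, 1/2]
R3 ← R3 + (3/2)·R1: [0, 0, -9/2, 27/2, 9/2]
R4 ← R4 + R1: [0, 0, -4, 12, 4]
R3 ← R3 − (9)·R2: [0, 0, 0, 0, 0]
R4 ← R4 − (8)·R2: [0, 0, 0, 0, 0]
Echelon form has 2 nonzero rows, so rank(P) = 2.
The column space has dimension equal to the rank: 2.

2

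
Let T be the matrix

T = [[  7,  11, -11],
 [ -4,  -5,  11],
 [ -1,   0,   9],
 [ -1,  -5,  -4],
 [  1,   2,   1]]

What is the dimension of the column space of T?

3

Row reduce to echelon form.
R2 ← R2 + (4/7)·R1: [0, 9/7, 33/7]
R3 ← R3 + (1/7)·R1: [0, 11/7, 52/7]
R4 ← R4 + (1/7)·R1: [0, -24/7, -39/7]
R5 ← R5 − (1/7)·R1: [0, 3/7, 18/7]
R3 ← R3 − (11/9)·R2: [0, 0, 5/3]
R4 ← R4 + (8/3)·R2: [0, 0, 7]
R5 ← R5 − (1/3)·R2: [0, 0, 1]
R4 ← R4 − (21/5)·R3: [0, 0, 0]
R5 ← R5 − (3/5)·R3: [0, 0, 0]
Echelon form has 3 nonzero rows, so rank(T) = 3.
The column space has dimension equal to the rank: 3.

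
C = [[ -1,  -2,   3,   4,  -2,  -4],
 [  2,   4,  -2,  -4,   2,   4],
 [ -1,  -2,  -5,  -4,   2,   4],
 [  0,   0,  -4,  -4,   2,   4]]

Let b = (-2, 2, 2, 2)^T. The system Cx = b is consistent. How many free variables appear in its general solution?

Row reduce the augmented matrix [C | b].
R2 ← R2 + (2)·R1: [0, 0, 4, 4, -2, -4, -2]
R3 ← R3 − R1: [0, 0, -8, -8, 4, 8, 4]
R3 ← R3 + (2)·R2: [0, 0, 0, 0, 0, 0, 0]
R4 ← R4 + R2: [0, 0, 0, 0, 0, 0, 0]
The echelon form has 2 nonzero rows, and every pivot lies in the first 6 columns, so rank(C) = rank([C|b]) = 2.
The system is consistent.
Free variables = (unknowns) − (rank) = 6 − 2 = 4.

4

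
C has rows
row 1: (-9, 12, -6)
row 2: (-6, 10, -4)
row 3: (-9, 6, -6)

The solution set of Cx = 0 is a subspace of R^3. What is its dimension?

1

Row reduce to echelon form.
R2 ← R2 − (2/3)·R1: [0, 2, 0]
R3 ← R3 − R1: [0, -6, 0]
R3 ← R3 + (3)·R2: [0, 0, 0]
2 nonzero rows, so rank(C) = 2.
C has 3 columns; by rank–nullity, nullity = 3 − 2 = 1.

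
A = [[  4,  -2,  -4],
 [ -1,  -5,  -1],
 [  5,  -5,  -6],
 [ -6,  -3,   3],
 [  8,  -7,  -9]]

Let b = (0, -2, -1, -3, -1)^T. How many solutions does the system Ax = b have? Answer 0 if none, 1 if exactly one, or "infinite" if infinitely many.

1

Row reduce the augmented matrix [A | b].
R2 ← R2 + (1/4)·R1: [0, -11/2, -2, -2]
R3 ← R3 − (5/4)·R1: [0, -5/2, -1, -1]
R4 ← R4 + (3/2)·R1: [0, -6, -3, -3]
R5 ← R5 − (2)·R1: [0, -3, -1, -1]
R3 ← R3 − (5/11)·R2: [0, 0, -1/11, -1/11]
R4 ← R4 − (12/11)·R2: [0, 0, -9/11, -9/11]
R5 ← R5 − (6/11)·R2: [0, 0, 1/11, 1/11]
R4 ← R4 − (9)·R3: [0, 0, 0, 0]
R5 ← R5 + R3: [0, 0, 0, 0]
The echelon form has 3 nonzero rows, and every pivot lies in the first 3 columns, so rank(A) = rank([A|b]) = 3.
The system is consistent.
rank = 3 = number of unknowns, so the solution is unique.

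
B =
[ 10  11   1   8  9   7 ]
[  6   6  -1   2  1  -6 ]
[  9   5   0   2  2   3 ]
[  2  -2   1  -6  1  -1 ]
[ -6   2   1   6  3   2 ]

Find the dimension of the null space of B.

Row reduce to echelon form.
R2 ← R2 − (3/5)·R1: [0, -3/5, -8/5, -14/5, -22/5, -51/5]
R3 ← R3 − (9/10)·R1: [0, -49/10, -9/10, -26/5, -61/10, -33/10]
R4 ← R4 − (1/5)·R1: [0, -21/5, 4/5, -38/5, -4/5, -12/5]
R5 ← R5 + (3/5)·R1: [0, 43/5, 8/5, 54/5, 42/5, 31/5]
R3 ← R3 − (49/6)·R2: [0, 0, 73/6, 53/3, 179/6, 80]
R4 ← R4 − (7)·R2: [0, 0, 12, 12, 30, 69]
R5 ← R5 + (43/3)·R2: [0, 0, -64/3, -88/3, -164/3, -140]
R4 ← R4 − (72/73)·R3: [0, 0, 0, -396/73, 42/73, -723/73]
R5 ← R5 + (128/73)·R3: [0, 0, 0, 120/73, -172/73, 20/73]
R5 ← R5 + (10/33)·R4: [0, 0, 0, 0, -24/11, -30/11]
5 nonzero rows, so rank(B) = 5.
B has 6 columns; by rank–nullity, nullity = 6 − 5 = 1.

1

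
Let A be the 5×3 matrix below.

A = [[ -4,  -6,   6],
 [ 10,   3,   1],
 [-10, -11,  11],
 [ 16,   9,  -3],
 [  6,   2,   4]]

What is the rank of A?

Row reduce to echelon form.
R2 ← R2 + (5/2)·R1: [0, -12, 16]
R3 ← R3 − (5/2)·R1: [0, 4, -4]
R4 ← R4 + (4)·R1: [0, -15, 21]
R5 ← R5 + (3/2)·R1: [0, -7, 13]
R3 ← R3 + (1/3)·R2: [0, 0, 4/3]
R4 ← R4 − (5/4)·R2: [0, 0, 1]
R5 ← R5 − (7/12)·R2: [0, 0, 11/3]
R4 ← R4 − (3/4)·R3: [0, 0, 0]
R5 ← R5 − (11/4)·R3: [0, 0, 0]
Echelon form has 3 nonzero rows, so rank(A) = 3.

3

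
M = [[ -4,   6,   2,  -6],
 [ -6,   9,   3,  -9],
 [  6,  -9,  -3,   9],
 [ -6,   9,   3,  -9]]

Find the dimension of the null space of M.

Row reduce to echelon form.
R2 ← R2 − (3/2)·R1: [0, 0, 0, 0]
R3 ← R3 + (3/2)·R1: [0, 0, 0, 0]
R4 ← R4 − (3/2)·R1: [0, 0, 0, 0]
1 nonzero row, so rank(M) = 1.
M has 4 columns; by rank–nullity, nullity = 4 − 1 = 3.

3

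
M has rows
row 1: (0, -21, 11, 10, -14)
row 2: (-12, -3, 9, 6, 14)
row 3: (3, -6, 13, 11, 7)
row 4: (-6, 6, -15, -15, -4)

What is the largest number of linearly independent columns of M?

Row reduce to echelon form.
Swap R1 ↔ R2
R3 ← R3 + (1/4)·R1: [0, -27/4, 61/4, 25/2, 21/2]
R4 ← R4 − (1/2)·R1: [0, 15/2, -39/2, -18, -11]
R3 ← R3 − (9/28)·R2: [0, 0, 82/7, 65/7, 15]
R4 ← R4 + (5/14)·R2: [0, 0, -109/7, -101/7, -16]
R4 ← R4 + (109/82)·R3: [0, 0, 0, -171/82, 323/82]
Echelon form has 4 nonzero rows, so rank(M) = 4.
The rank gives the maximum number of linearly independent columns: 4.

4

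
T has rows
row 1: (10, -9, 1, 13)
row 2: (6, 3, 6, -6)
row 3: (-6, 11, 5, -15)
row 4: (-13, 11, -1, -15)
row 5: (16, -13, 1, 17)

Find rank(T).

3

Row reduce to echelon form.
R2 ← R2 − (3/5)·R1: [0, 42/5, 27/5, -69/5]
R3 ← R3 + (3/5)·R1: [0, 28/5, 28/5, -36/5]
R4 ← R4 + (13/10)·R1: [0, -7/10, 3/10, 19/10]
R5 ← R5 − (8/5)·R1: [0, 7/5, -3/5, -19/5]
R3 ← R3 − (2/3)·R2: [0, 0, 2, 2]
R4 ← R4 + (1/12)·R2: [0, 0, 3/4, 3/4]
R5 ← R5 − (1/6)·R2: [0, 0, -3/2, -3/2]
R4 ← R4 − (3/8)·R3: [0, 0, 0, 0]
R5 ← R5 + (3/4)·R3: [0, 0, 0, 0]
Echelon form has 3 nonzero rows, so rank(T) = 3.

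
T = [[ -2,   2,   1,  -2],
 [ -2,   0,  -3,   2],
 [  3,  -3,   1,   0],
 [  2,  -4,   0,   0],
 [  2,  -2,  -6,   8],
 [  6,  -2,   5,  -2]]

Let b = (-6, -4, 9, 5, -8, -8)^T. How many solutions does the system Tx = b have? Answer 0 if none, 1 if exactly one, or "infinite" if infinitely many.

0

Row reduce the augmented matrix [T | b].
R2 ← R2 − R1: [0, -2, -4, 4, 2]
R3 ← R3 + (3/2)·R1: [0, 0, 5/2, -3, 0]
R4 ← R4 + R1: [0, -2, 1, -2, -1]
R5 ← R5 + R1: [0, 0, -5, 6, -14]
R6 ← R6 + (3)·R1: [0, 4, 8, -8, -26]
R4 ← R4 − R2: [0, 0, 5, -6, -3]
R6 ← R6 + (2)·R2: [0, 0, 0, 0, -22]
R4 ← R4 − (2)·R3: [0, 0, 0, 0, -3]
R5 ← R5 + (2)·R3: [0, 0, 0, 0, -14]
R5 ← R5 − (14/3)·R4: [0, 0, 0, 0, 0]
R6 ← R6 − (22/3)·R4: [0, 0, 0, 0, 0]
The echelon form has 4 nonzero rows; the last pivot sits in the augmented column, so rank(T) = 3 but rank([T|b]) = 4.
Since the ranks differ, the system is inconsistent.
It has no solutions.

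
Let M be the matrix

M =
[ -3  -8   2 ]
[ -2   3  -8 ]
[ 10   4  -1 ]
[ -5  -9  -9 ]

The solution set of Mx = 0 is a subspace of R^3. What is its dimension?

0

Row reduce to echelon form.
R2 ← R2 − (2/3)·R1: [0, 25/3, -28/3]
R3 ← R3 + (10/3)·R1: [0, -68/3, 17/3]
R4 ← R4 − (5/3)·R1: [0, 13/3, -37/3]
R3 ← R3 + (68/25)·R2: [0, 0, -493/25]
R4 ← R4 − (13/25)·R2: [0, 0, -187/25]
R4 ← R4 − (11/29)·R3: [0, 0, 0]
3 nonzero rows, so rank(M) = 3.
M has 3 columns; by rank–nullity, nullity = 3 − 3 = 0.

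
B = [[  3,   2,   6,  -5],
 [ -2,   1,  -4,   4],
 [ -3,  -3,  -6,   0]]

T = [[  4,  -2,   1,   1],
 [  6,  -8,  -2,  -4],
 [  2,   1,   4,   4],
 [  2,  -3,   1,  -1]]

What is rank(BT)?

3

First compute BT:
[[ 26,  -1,  18,  24],
 [ -2, -20, -16, -26],
 [-42,  24, -21, -15]]
Now row reduce the product.
R2 ← R2 + (1/13)·R1: [0, -261/13, -190/13, -314/13]
R3 ← R3 + (21/13)·R1: [0, 291/13, 105/13, 309/13]
R3 ← R3 + (97/87)·R2: [0, 0, -715/87, -275/87]
3 nonzero rows, so rank(BT) = 3.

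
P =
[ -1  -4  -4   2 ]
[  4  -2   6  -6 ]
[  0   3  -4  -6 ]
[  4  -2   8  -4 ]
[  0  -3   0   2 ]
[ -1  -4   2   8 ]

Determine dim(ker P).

Row reduce to echelon form.
R2 ← R2 + (4)·R1: [0, -18, -10, 2]
R4 ← R4 + (4)·R1: [0, -18, -8, 4]
R6 ← R6 − R1: [0, 0, 6, 6]
R3 ← R3 + (1/6)·R2: [0, 0, -17/3, -17/3]
R4 ← R4 − R2: [0, 0, 2, 2]
R5 ← R5 − (1/6)·R2: [0, 0, 5/3, 5/3]
R4 ← R4 + (6/17)·R3: [0, 0, 0, 0]
R5 ← R5 + (5/17)·R3: [0, 0, 0, 0]
R6 ← R6 + (18/17)·R3: [0, 0, 0, 0]
3 nonzero rows, so rank(P) = 3.
P has 4 columns; by rank–nullity, nullity = 4 − 3 = 1.

1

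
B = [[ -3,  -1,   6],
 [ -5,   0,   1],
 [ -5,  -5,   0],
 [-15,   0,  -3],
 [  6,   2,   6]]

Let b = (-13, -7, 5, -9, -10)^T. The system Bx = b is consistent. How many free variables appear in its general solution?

0

Row reduce the augmented matrix [B | b].
R2 ← R2 − (5/3)·R1: [0, 5/3, -9, 44/3]
R3 ← R3 − (5/3)·R1: [0, -10/3, -10, 80/3]
R4 ← R4 − (5)·R1: [0, 5, -33, 56]
R5 ← R5 + (2)·R1: [0, 0, 18, -36]
R3 ← R3 + (2)·R2: [0, 0, -28, 56]
R4 ← R4 − (3)·R2: [0, 0, -6, 12]
R4 ← R4 − (3/14)·R3: [0, 0, 0, 0]
R5 ← R5 + (9/14)·R3: [0, 0, 0, 0]
The echelon form has 3 nonzero rows, and every pivot lies in the first 3 columns, so rank(B) = rank([B|b]) = 3.
The system is consistent.
Free variables = (unknowns) − (rank) = 3 − 3 = 0.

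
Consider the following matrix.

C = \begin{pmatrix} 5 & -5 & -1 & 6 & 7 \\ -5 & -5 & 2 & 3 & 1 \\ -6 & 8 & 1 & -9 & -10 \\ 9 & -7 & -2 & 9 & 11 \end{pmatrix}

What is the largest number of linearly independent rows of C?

Row reduce to echelon form.
R2 ← R2 + R1: [0, -10, 1, 9, 8]
R3 ← R3 + (6/5)·R1: [0, 2, -1/5, -9/5, -8/5]
R4 ← R4 − (9/5)·R1: [0, 2, -1/5, -9/5, -8/5]
R3 ← R3 + (1/5)·R2: [0, 0, 0, 0, 0]
R4 ← R4 + (1/5)·R2: [0, 0, 0, 0, 0]
Echelon form has 2 nonzero rows, so rank(C) = 2.
The rank gives the maximum number of linearly independent rows: 2.

2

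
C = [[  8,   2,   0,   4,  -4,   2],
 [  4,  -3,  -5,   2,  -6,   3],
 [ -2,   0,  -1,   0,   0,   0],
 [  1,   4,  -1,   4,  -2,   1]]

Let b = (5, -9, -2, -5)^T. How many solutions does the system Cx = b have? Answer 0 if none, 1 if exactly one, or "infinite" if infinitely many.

0

Row reduce the augmented matrix [C | b].
R2 ← R2 − (1/2)·R1: [0, -4, -5, 0, -4, 2, -23/2]
R3 ← R3 + (1/4)·R1: [0, 1/2, -1, 1, -1, 1/2, -3/4]
R4 ← R4 − (1/8)·R1: [0, 15/4, -1, 7/2, -3/2, 3/4, -45/8]
R3 ← R3 + (1/8)·R2: [0, 0, -13/8, 1, -3/2, 3/4, -35/16]
R4 ← R4 + (15/16)·R2: [0, 0, -91/16, 7/2, -21/4, 21/8, -525/32]
R4 ← R4 − (7/2)·R3: [0, 0, 0, 0, 0, 0, -35/4]
The echelon form has 4 nonzero rows; the last pivot sits in the augmented column, so rank(C) = 3 but rank([C|b]) = 4.
Since the ranks differ, the system is inconsistent.
It has no solutions.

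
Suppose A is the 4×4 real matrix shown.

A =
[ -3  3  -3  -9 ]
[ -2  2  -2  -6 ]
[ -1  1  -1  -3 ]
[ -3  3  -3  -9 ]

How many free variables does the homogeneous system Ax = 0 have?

3

Row reduce to echelon form.
R2 ← R2 − (2/3)·R1: [0, 0, 0, 0]
R3 ← R3 − (1/3)·R1: [0, 0, 0, 0]
R4 ← R4 − R1: [0, 0, 0, 0]
1 nonzero row, so rank(A) = 1.
A has 4 columns; by rank–nullity, nullity = 4 − 1 = 3.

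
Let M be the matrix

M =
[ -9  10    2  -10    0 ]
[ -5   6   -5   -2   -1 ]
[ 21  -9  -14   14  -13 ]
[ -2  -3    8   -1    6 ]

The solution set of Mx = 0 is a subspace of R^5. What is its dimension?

Row reduce to echelon form.
R2 ← R2 − (5/9)·R1: [0, 4/9, -55/9, 32/9, -1]
R3 ← R3 + (7/3)·R1: [0, 43/3, -28/3, -28/3, -13]
R4 ← R4 − (2/9)·R1: [0, -47/9, 68/9, 11/9, 6]
R3 ← R3 − (129/4)·R2: [0, 0, 751/4, -124, 77/4]
R4 ← R4 + (47/4)·R2: [0, 0, -257/4, 43, -23/4]
R4 ← R4 + (257/751)·R3: [0, 0, 0, 425/751, 629/751]
4 nonzero rows, so rank(M) = 4.
M has 5 columns; by rank–nullity, nullity = 5 − 4 = 1.

1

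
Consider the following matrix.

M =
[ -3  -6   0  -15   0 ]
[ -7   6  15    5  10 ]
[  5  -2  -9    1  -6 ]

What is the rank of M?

Row reduce to echelon form.
R2 ← R2 − (7/3)·R1: [0, 20, 15, 40, 10]
R3 ← R3 + (5/3)·R1: [0, -12, -9, -24, -6]
R3 ← R3 + (3/5)·R2: [0, 0, 0, 0, 0]
Echelon form has 2 nonzero rows, so rank(M) = 2.

2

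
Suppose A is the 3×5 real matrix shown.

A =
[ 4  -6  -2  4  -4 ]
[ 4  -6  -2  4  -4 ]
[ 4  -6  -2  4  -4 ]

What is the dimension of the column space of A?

Row reduce to echelon form.
R2 ← R2 − R1: [0, 0, 0, 0, 0]
R3 ← R3 − R1: [0, 0, 0, 0, 0]
Echelon form has 1 nonzero row, so rank(A) = 1.
The column space has dimension equal to the rank: 1.

1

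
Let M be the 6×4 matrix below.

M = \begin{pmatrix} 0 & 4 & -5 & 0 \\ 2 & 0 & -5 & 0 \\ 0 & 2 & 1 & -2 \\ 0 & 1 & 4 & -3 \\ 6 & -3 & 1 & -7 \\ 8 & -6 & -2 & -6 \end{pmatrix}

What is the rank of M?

3

Row reduce to echelon form.
Swap R1 ↔ R2
R5 ← R5 − (3)·R1: [0, -3, 16, -7]
R6 ← R6 − (4)·R1: [0, -6, 18, -6]
R3 ← R3 − (1/2)·R2: [0, 0, 7/2, -2]
R4 ← R4 − (1/4)·R2: [0, 0, 21/4, -3]
R5 ← R5 + (3/4)·R2: [0, 0, 49/4, -7]
R6 ← R6 + (3/2)·R2: [0, 0, 21/2, -6]
R4 ← R4 − (3/2)·R3: [0, 0, 0, 0]
R5 ← R5 − (7/2)·R3: [0, 0, 0, 0]
R6 ← R6 − (3)·R3: [0, 0, 0, 0]
Echelon form has 3 nonzero rows, so rank(M) = 3.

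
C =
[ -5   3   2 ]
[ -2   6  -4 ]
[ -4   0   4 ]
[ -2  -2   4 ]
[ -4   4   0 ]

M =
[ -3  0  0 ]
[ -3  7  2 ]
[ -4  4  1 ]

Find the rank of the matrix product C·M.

2

First compute CM:
[[ -2,  29,   8],
 [  4,  26,   8],
 [ -4,  16,   4],
 [ -4,   2,   0],
 [  0,  28,   8]]
Now row reduce the product.
R2 ← R2 + (2)·R1: [0, 84, 24]
R3 ← R3 − (2)·R1: [0, -42, -12]
R4 ← R4 − (2)·R1: [0, -56, -16]
R3 ← R3 + (1/2)·R2: [0, 0, 0]
R4 ← R4 + (2/3)·R2: [0, 0, 0]
R5 ← R5 − (1/3)·R2: [0, 0, 0]
2 nonzero rows, so rank(CM) = 2.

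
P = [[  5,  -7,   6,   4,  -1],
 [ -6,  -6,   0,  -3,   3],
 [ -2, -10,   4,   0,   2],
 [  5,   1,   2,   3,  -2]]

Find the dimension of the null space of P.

Row reduce to echelon form.
R2 ← R2 + (6/5)·R1: [0, -72/5, 36/5, 9/5, 9/5]
R3 ← R3 + (2/5)·R1: [0, -64/5, 32/5, 8/5, 8/5]
R4 ← R4 − R1: [0, 8, -4, -1, -1]
R3 ← R3 − (8/9)·R2: [0, 0, 0, 0, 0]
R4 ← R4 + (5/9)·R2: [0, 0, 0, 0, 0]
2 nonzero rows, so rank(P) = 2.
P has 5 columns; by rank–nullity, nullity = 5 − 2 = 3.

3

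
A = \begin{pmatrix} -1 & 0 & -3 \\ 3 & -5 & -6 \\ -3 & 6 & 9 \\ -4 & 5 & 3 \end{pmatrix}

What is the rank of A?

Row reduce to echelon form.
R2 ← R2 + (3)·R1: [0, -5, -15]
R3 ← R3 − (3)·R1: [0, 6, 18]
R4 ← R4 − (4)·R1: [0, 5, 15]
R3 ← R3 + (6/5)·R2: [0, 0, 0]
R4 ← R4 + R2: [0, 0, 0]
Echelon form has 2 nonzero rows, so rank(A) = 2.

2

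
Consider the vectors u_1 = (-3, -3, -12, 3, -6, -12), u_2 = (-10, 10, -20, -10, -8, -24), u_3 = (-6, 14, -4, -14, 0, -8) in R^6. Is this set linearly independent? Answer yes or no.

no

Form the matrix with these vectors as rows and row reduce.
R2 ← R2 − (10/3)·R1: [0, 20, 20, -20, 12, 16]
R3 ← R3 − (2)·R1: [0, 20, 20, -20, 12, 16]
R3 ← R3 − R2: [0, 0, 0, 0, 0, 0]
2 nonzero rows, so the 3 vectors span a space of dimension 2.
Since 2 < 3, the vectors are linearly dependent.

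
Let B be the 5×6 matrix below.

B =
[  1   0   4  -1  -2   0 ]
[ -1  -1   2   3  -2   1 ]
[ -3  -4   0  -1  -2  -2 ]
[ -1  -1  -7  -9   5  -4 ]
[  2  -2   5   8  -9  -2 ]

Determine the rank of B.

Row reduce to echelon form.
R2 ← R2 + R1: [0, -1, 6, 2, -4, 1]
R3 ← R3 + (3)·R1: [0, -4, 12, -4, -8, -2]
R4 ← R4 + R1: [0, -1, -3, -10, 3, -4]
R5 ← R5 − (2)·R1: [0, -2, -3, 10, -5, -2]
R3 ← R3 − (4)·R2: [0, 0, -12, -12, 8, -6]
R4 ← R4 − R2: [0, 0, -9, -12, 7, -5]
R5 ← R5 − (2)·R2: [0, 0, -15, 6, 3, -4]
R4 ← R4 − (3/4)·R3: [0, 0, 0, -3, 1, -1/2]
R5 ← R5 − (5/4)·R3: [0, 0, 0, 21, -7, 7/2]
R5 ← R5 + (7)·R4: [0, 0, 0, 0, 0, 0]
Echelon form has 4 nonzero rows, so rank(B) = 4.

4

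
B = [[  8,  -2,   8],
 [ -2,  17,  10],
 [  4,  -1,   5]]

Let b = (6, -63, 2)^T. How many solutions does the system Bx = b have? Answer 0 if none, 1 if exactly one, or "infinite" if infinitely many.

Row reduce the augmented matrix [B | b].
R2 ← R2 + (1/4)·R1: [0, 33/2, 12, -123/2]
R3 ← R3 − (1/2)·R1: [0, 0, 1, -1]
The echelon form has 3 nonzero rows, and every pivot lies in the first 3 columns, so rank(B) = rank([B|b]) = 3.
The system is consistent.
rank = 3 = number of unknowns, so the solution is unique.

1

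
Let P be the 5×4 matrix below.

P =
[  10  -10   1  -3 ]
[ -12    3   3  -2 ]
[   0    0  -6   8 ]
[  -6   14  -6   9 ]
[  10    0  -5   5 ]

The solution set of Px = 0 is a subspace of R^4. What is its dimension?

1

Row reduce to echelon form.
R2 ← R2 + (6/5)·R1: [0, -9, 21/5, -28/5]
R4 ← R4 + (3/5)·R1: [0, 8, -27/5, 36/5]
R5 ← R5 − R1: [0, 10, -6, 8]
R4 ← R4 + (8/9)·R2: [0, 0, -5/3, 20/9]
R5 ← R5 + (10/9)·R2: [0, 0, -4/3, 16/9]
R4 ← R4 − (5/18)·R3: [0, 0, 0, 0]
R5 ← R5 − (2/9)·R3: [0, 0, 0, 0]
3 nonzero rows, so rank(P) = 3.
P has 4 columns; by rank–nullity, nullity = 4 − 3 = 1.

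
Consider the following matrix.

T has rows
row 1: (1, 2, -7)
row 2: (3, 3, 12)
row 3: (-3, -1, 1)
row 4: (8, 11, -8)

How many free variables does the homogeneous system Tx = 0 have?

0

Row reduce to echelon form.
R2 ← R2 − (3)·R1: [0, -3, 33]
R3 ← R3 + (3)·R1: [0, 5, -20]
R4 ← R4 − (8)·R1: [0, -5, 48]
R3 ← R3 + (5/3)·R2: [0, 0, 35]
R4 ← R4 − (5/3)·R2: [0, 0, -7]
R4 ← R4 + (1/5)·R3: [0, 0, 0]
3 nonzero rows, so rank(T) = 3.
T has 3 columns; by rank–nullity, nullity = 3 − 3 = 0.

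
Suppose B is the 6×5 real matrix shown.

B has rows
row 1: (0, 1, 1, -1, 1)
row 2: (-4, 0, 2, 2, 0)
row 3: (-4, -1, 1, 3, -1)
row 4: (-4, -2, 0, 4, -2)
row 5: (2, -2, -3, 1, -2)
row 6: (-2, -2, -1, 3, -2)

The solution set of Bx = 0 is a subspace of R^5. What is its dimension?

3

Row reduce to echelon form.
Swap R1 ↔ R2
R3 ← R3 − R1: [0, -1, -1, 1, -1]
R4 ← R4 − R1: [0, -2, -2, 2, -2]
R5 ← R5 + (1/2)·R1: [0, -2, -2, 2, -2]
R6 ← R6 − (1/2)·R1: [0, -2, -2, 2, -2]
R3 ← R3 + R2: [0, 0, 0, 0, 0]
R4 ← R4 + (2)·R2: [0, 0, 0, 0, 0]
R5 ← R5 + (2)·R2: [0, 0, 0, 0, 0]
R6 ← R6 + (2)·R2: [0, 0, 0, 0, 0]
2 nonzero rows, so rank(B) = 2.
B has 5 columns; by rank–nullity, nullity = 5 − 2 = 3.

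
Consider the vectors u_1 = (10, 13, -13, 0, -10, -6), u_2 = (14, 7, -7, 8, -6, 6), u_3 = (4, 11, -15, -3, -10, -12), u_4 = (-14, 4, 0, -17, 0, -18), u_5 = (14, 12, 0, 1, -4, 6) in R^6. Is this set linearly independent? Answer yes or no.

Form the matrix with these vectors as rows and row reduce.
R2 ← R2 − (7/5)·R1: [0, -56/5, 56/5, 8, 8, 72/5]
R3 ← R3 − (2/5)·R1: [0, 29/5, -49/5, -3, -6, -48/5]
R4 ← R4 + (7/5)·R1: [0, 111/5, -91/5, -17, -14, -132/5]
R5 ← R5 − (7/5)·R1: [0, -31/5, 91/5, 1, 10, 72/5]
R3 ← R3 + (29/56)·R2: [0, 0, -4, 8/7, -13/7, -15/7]
R4 ← R4 + (111/56)·R2: [0, 0, 4, -8/7, 13/7, 15/7]
R5 ← R5 − (31/56)·R2: [0, 0, 12, -24/7, 39/7, 45/7]
R4 ← R4 + R3: [0, 0, 0, 0, 0, 0]
R5 ← R5 + (3)·R3: [0, 0, 0, 0, 0, 0]
3 nonzero rows, so the 5 vectors span a space of dimension 3.
Since 3 < 5, the vectors are linearly dependent.

no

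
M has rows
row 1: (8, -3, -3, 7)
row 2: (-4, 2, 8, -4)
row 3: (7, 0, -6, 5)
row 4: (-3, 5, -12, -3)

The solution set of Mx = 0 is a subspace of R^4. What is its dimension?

0

Row reduce to echelon form.
R2 ← R2 + (1/2)·R1: [0, 1/2, 13/2, -1/2]
R3 ← R3 − (7/8)·R1: [0, 21/8, -27/8, -9/8]
R4 ← R4 + (3/8)·R1: [0, 31/8, -105/8, -3/8]
R3 ← R3 − (21/4)·R2: [0, 0, -75/2, 3/2]
R4 ← R4 − (31/4)·R2: [0, 0, -127/2, 7/2]
R4 ← R4 − (127/75)·R3: [0, 0, 0, 24/25]
4 nonzero rows, so rank(M) = 4.
M has 4 columns; by rank–nullity, nullity = 4 − 4 = 0.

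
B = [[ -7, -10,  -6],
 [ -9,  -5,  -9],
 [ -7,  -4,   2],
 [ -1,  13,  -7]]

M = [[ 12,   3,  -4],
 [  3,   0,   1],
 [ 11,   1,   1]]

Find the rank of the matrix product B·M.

First compute BM:
[[-180, -27,  12],
 [-222, -36,  22],
 [-74, -19,  26],
 [-50, -10,  10]]
Now row reduce the product.
R2 ← R2 − (37/30)·R1: [0, -27/10, 36/5]
R3 ← R3 − (37/90)·R1: [0, -79/10, 316/15]
R4 ← R4 − (5/18)·R1: [0, -5/2, 20/3]
R3 ← R3 − (79/27)·R2: [0, 0, 0]
R4 ← R4 − (25/27)·R2: [0, 0, 0]
2 nonzero rows, so rank(BM) = 2.

2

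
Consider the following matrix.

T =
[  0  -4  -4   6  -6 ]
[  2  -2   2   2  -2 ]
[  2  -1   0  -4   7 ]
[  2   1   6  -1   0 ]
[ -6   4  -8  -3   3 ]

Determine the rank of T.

Row reduce to echelon form.
Swap R1 ↔ R2
R3 ← R3 − R1: [0, 1, -2, -6, 9]
R4 ← R4 − R1: [0, 3, 4, -3, 2]
R5 ← R5 + (3)·R1: [0, -2, -2, 3, -3]
R3 ← R3 + (1/4)·R2: [0, 0, -3, -9/2, 15/2]
R4 ← R4 + (3/4)·R2: [0, 0, 1, 3/2, -5/2]
R5 ← R5 − (1/2)·R2: [0, 0, 0, 0, 0]
R4 ← R4 + (1/3)·R3: [0, 0, 0, 0, 0]
Echelon form has 3 nonzero rows, so rank(T) = 3.

3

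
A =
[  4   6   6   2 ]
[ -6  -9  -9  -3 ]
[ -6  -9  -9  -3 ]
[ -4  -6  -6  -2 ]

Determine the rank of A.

Row reduce to echelon form.
R2 ← R2 + (3/2)·R1: [0, 0, 0, 0]
R3 ← R3 + (3/2)·R1: [0, 0, 0, 0]
R4 ← R4 + R1: [0, 0, 0, 0]
Echelon form has 1 nonzero row, so rank(A) = 1.

1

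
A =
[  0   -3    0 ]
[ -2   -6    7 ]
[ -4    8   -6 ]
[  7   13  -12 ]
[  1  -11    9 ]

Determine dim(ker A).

Row reduce to echelon form.
Swap R1 ↔ R2
R3 ← R3 − (2)·R1: [0, 20, -20]
R4 ← R4 + (7/2)·R1: [0, -8, 25/2]
R5 ← R5 + (1/2)·R1: [0, -14, 25/2]
R3 ← R3 + (20/3)·R2: [0, 0, -20]
R4 ← R4 − (8/3)·R2: [0, 0, 25/2]
R5 ← R5 − (14/3)·R2: [0, 0, 25/2]
R4 ← R4 + (5/8)·R3: [0, 0, 0]
R5 ← R5 + (5/8)·R3: [0, 0, 0]
3 nonzero rows, so rank(A) = 3.
A has 3 columns; by rank–nullity, nullity = 3 − 3 = 0.

0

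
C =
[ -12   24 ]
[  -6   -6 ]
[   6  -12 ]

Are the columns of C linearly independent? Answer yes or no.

yes

Row reduce C to echelon form.
R2 ← R2 − (1/2)·R1: [0, -18]
R3 ← R3 + (1/2)·R1: [0, 0]
2 pivots among 2 columns.
Every column is a pivot column, so the columns are linearly independent.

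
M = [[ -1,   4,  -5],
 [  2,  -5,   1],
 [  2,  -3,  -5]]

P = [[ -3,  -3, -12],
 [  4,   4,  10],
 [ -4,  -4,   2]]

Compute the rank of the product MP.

First compute MP:
[[ 39,  39,  42],
 [-30, -30, -72],
 [  2,   2, -64]]
Now row reduce the product.
R2 ← R2 + (10/13)·R1: [0, 0, -516/13]
R3 ← R3 − (2/39)·R1: [0, 0, -860/13]
R3 ← R3 − (5/3)·R2: [0, 0, 0]
2 nonzero rows, so rank(MP) = 2.

2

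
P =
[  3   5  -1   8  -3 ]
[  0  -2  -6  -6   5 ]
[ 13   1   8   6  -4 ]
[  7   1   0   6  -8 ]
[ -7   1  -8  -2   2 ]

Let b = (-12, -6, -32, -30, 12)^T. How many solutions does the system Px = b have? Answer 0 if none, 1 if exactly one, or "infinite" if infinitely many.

Row reduce the augmented matrix [P | b].
R3 ← R3 − (13/3)·R1: [0, -62/3, 37/3, -86/3, 9, 20]
R4 ← R4 − (7/3)·R1: [0, -32/3, 7/3, -38/3, -1, -2]
R5 ← R5 + (7/3)·R1: [0, 38/3, -31/3, 50/3, -5, -16]
R3 ← R3 − (31/3)·R2: [0, 0, 223/3, 100/3, -128/3, 82]
R4 ← R4 − (16/3)·R2: [0, 0, 103/3, 58/3, -83/3, 30]
R5 ← R5 + (19/3)·R2: [0, 0, -145/3, -64/3, 80/3, -54]
R4 ← R4 − (103/223)·R3: [0, 0, 0, 878/223, -1775/223, -1756/223]
R5 ← R5 + (145/223)·R3: [0, 0, 0, 76/223, -240/223, -152/223]
R5 ← R5 − (38/439)·R4: [0, 0, 0, 0, -170/439, 0]
The echelon form has 5 nonzero rows, and every pivot lies in the first 5 columns, so rank(P) = rank([P|b]) = 5.
The system is consistent.
rank = 5 = number of unknowns, so the solution is unique.

1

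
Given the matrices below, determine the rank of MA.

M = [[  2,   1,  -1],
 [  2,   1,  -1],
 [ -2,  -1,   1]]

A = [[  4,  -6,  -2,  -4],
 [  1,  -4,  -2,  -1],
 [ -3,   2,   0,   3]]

1

First compute MA:
[[ 12, -18,  -6, -12],
 [ 12, -18,  -6, -12],
 [-12,  18,   6,  12]]
Now row reduce the product.
R2 ← R2 − R1: [0, 0, 0, 0]
R3 ← R3 + R1: [0, 0, 0, 0]
1 nonzero row, so rank(MA) = 1.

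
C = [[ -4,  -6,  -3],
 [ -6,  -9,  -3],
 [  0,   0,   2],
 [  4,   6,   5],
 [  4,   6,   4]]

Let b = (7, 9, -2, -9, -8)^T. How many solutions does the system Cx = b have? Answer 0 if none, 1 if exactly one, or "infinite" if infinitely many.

infinite

Row reduce the augmented matrix [C | b].
R2 ← R2 − (3/2)·R1: [0, 0, 3/2, -3/2]
R4 ← R4 + R1: [0, 0, 2, -2]
R5 ← R5 + R1: [0, 0, 1, -1]
R3 ← R3 − (4/3)·R2: [0, 0, 0, 0]
R4 ← R4 − (4/3)·R2: [0, 0, 0, 0]
R5 ← R5 − (2/3)·R2: [0, 0, 0, 0]
The echelon form has 2 nonzero rows, and every pivot lies in the first 3 columns, so rank(C) = rank([C|b]) = 2.
The system is consistent.
rank = 2 < 3 unknowns, so there are infinitely many solutions.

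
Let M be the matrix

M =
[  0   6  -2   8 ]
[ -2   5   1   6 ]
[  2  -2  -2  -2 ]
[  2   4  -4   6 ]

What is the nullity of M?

2

Row reduce to echelon form.
Swap R1 ↔ R2
R3 ← R3 + R1: [0, 3, -1, 4]
R4 ← R4 + R1: [0, 9, -3, 12]
R3 ← R3 − (1/2)·R2: [0, 0, 0, 0]
R4 ← R4 − (3/2)·R2: [0, 0, 0, 0]
2 nonzero rows, so rank(M) = 2.
M has 4 columns; by rank–nullity, nullity = 4 − 2 = 2.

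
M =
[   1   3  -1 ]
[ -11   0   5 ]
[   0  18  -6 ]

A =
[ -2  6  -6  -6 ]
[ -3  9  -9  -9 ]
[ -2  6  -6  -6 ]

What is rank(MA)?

1

First compute MA:
[[ -9,  27, -27, -27],
 [ 12, -36,  36,  36],
 [-42, 126, -126, -126]]
Now row reduce the product.
R2 ← R2 + (4/3)·R1: [0, 0, 0, 0]
R3 ← R3 − (14/3)·R1: [0, 0, 0, 0]
1 nonzero row, so rank(MA) = 1.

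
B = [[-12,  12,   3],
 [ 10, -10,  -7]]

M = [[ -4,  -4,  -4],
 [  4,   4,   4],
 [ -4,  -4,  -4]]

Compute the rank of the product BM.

1

First compute BM:
[[ 84,  84,  84],
 [-52, -52, -52]]
Now row reduce the product.
R2 ← R2 + (13/21)·R1: [0, 0, 0]
1 nonzero row, so rank(BM) = 1.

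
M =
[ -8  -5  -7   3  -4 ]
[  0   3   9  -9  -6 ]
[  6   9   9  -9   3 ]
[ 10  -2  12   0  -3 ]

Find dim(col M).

Row reduce to echelon form.
R3 ← R3 + (3/4)·R1: [0, 21/4, 15/4, -27/4, 0]
R4 ← R4 + (5/4)·R1: [0, -33/4, 13/4, 15/4, -8]
R3 ← R3 − (7/4)·R2: [0, 0, -12, 9, 21/2]
R4 ← R4 + (11/4)·R2: [0, 0, 28, -21, -49/2]
R4 ← R4 + (7/3)·R3: [0, 0, 0, 0, 0]
Echelon form has 3 nonzero rows, so rank(M) = 3.
The column space has dimension equal to the rank: 3.

3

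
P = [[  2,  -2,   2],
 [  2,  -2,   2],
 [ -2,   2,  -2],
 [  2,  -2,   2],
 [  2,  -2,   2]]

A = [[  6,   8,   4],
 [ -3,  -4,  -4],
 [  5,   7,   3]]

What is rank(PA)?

First compute PA:
[[ 28,  38,  22],
 [ 28,  38,  22],
 [-28, -38, -22],
 [ 28,  38,  22],
 [ 28,  38,  22]]
Now row reduce the product.
R2 ← R2 − R1: [0, 0, 0]
R3 ← R3 + R1: [0, 0, 0]
R4 ← R4 − R1: [0, 0, 0]
R5 ← R5 − R1: [0, 0, 0]
1 nonzero row, so rank(PA) = 1.

1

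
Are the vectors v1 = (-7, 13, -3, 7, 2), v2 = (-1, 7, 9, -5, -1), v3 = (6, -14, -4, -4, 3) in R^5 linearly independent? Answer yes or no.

yes

Form the matrix with these vectors as rows and row reduce.
R2 ← R2 − (1/7)·R1: [0, 36/7, 66/7, -6, -9/7]
R3 ← R3 + (6/7)·R1: [0, -20/7, -46/7, 2, 33/7]
R3 ← R3 + (5/9)·R2: [0, 0, -4/3, -4/3, 4]
3 nonzero rows, so the 3 vectors span a space of dimension 3.
Since 3 = 3, the vectors are linearly independent.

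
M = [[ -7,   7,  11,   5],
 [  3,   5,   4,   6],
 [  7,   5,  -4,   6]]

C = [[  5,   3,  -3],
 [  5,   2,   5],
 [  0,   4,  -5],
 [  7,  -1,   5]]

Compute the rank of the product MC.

First compute MC:
[[ 35,  32,  26],
 [ 82,  29,  26],
 [102,   9,  54]]
Now row reduce the product.
R2 ← R2 − (82/35)·R1: [0, -1609/35, -1222/35]
R3 ← R3 − (102/35)·R1: [0, -2949/35, -762/35]
R3 ← R3 − (2949/1609)·R2: [0, 0, 67932/1609]
3 nonzero rows, so rank(MC) = 3.

3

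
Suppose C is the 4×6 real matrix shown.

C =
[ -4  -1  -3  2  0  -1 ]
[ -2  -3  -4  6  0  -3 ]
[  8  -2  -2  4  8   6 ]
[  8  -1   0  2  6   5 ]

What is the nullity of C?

3

Row reduce to echelon form.
R2 ← R2 − (1/2)·R1: [0, -5/2, -5/2, 5, 0, -5/2]
R3 ← R3 + (2)·R1: [0, -4, -8, 8, 8, 4]
R4 ← R4 + (2)·R1: [0, -3, -6, 6, 6, 3]
R3 ← R3 − (8/5)·R2: [0, 0, -4, 0, 8, 8]
R4 ← R4 − (6/5)·R2: [0, 0, -3, 0, 6, 6]
R4 ← R4 − (3/4)·R3: [0, 0, 0, 0, 0, 0]
3 nonzero rows, so rank(C) = 3.
C has 6 columns; by rank–nullity, nullity = 6 − 3 = 3.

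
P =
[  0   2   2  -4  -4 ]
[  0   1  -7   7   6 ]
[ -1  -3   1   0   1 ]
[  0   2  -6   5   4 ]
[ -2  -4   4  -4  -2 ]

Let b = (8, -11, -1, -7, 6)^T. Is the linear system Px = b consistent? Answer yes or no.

Row reduce the augmented matrix [P | b].
Swap R1 ↔ R3
R5 ← R5 − (2)·R1: [0, 2, 2, -4, -4, 8]
R3 ← R3 − (2)·R2: [0, 0, 16, -18, -16, 30]
R4 ← R4 − (2)·R2: [0, 0, 8, -9, -8, 15]
R5 ← R5 − (2)·R2: [0, 0, 16, -18, -16, 30]
R4 ← R4 − (1/2)·R3: [0, 0, 0, 0, 0, 0]
R5 ← R5 − R3: [0, 0, 0, 0, 0, 0]
The echelon form has 3 nonzero rows, and every pivot lies in the first 5 columns, so rank(P) = rank([P|b]) = 3.
The system is consistent.

yes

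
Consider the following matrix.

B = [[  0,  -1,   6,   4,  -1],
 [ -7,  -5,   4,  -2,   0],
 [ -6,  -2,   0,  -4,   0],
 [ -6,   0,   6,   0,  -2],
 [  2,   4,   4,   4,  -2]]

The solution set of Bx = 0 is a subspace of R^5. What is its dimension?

2

Row reduce to echelon form.
Swap R1 ↔ R2
R3 ← R3 − (6/7)·R1: [0, 16/7, -24/7, -16/7, 0]
R4 ← R4 − (6/7)·R1: [0, 30/7, 18/7, 12/7, -2]
R5 ← R5 + (2/7)·R1: [0, 18/7, 36/7, 24/7, -2]
R3 ← R3 + (16/7)·R2: [0, 0, 72/7, 48/7, -16/7]
R4 ← R4 + (30/7)·R2: [0, 0, 198/7, 132/7, -44/7]
R5 ← R5 + (18/7)·R2: [0, 0, 144/7, 96/7, -32/7]
R4 ← R4 − (11/4)·R3: [0, 0, 0, 0, 0]
R5 ← R5 − (2)·R3: [0, 0, 0, 0, 0]
3 nonzero rows, so rank(B) = 3.
B has 5 columns; by rank–nullity, nullity = 5 − 3 = 2.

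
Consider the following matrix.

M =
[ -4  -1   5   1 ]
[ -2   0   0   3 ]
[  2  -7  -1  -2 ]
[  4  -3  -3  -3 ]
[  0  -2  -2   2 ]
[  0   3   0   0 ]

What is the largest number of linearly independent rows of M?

Row reduce to echelon form.
R2 ← R2 − (1/2)·R1: [0, 1/2, -5/2, 5/2]
R3 ← R3 + (1/2)·R1: [0, -15/2, 3/2, -3/2]
R4 ← R4 + R1: [0, -4, 2, -2]
R3 ← R3 + (15)·R2: [0, 0, -36, 36]
R4 ← R4 + (8)·R2: [0, 0, -18, 18]
R5 ← R5 + (4)·R2: [0, 0, -12, 12]
R6 ← R6 − (6)·R2: [0, 0, 15, -15]
R4 ← R4 − (1/2)·R3: [0, 0, 0, 0]
R5 ← R5 − (1/3)·R3: [0, 0, 0, 0]
R6 ← R6 + (5/12)·R3: [0, 0, 0, 0]
Echelon form has 3 nonzero rows, so rank(M) = 3.
The rank gives the maximum number of linearly independent rows: 3.

3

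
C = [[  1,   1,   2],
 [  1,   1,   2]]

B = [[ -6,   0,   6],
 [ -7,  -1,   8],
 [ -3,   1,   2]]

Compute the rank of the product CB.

1

First compute CB:
[[-19,   1,  18],
 [-19,   1,  18]]
Now row reduce the product.
R2 ← R2 − R1: [0, 0, 0]
1 nonzero row, so rank(CB) = 1.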